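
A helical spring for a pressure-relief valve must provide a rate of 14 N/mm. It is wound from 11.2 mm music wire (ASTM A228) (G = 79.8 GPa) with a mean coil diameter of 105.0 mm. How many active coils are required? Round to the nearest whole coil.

10

N_a = Gd⁴/(8D³k) = (79.8×10³ × 11.2⁴)/(8 × 105.0³ × 14)
    = 1.25567e+09 / 1.29654e+08 = 9.685 → 10 coils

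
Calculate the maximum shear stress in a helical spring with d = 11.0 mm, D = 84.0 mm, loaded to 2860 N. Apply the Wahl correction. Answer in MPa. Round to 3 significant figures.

Spring index C = D/d = 84.0/11.0 = 7.6364
K_W = (4C−1)/(4C−4) + 0.615/C = 29.545/26.545 + 0.0805 = 1.1935
τ₀ = 8FD/(πd³) = 8·2860·84.0/(π·11.0³) = 1.92192e+06/4181.5 = 459.63 MPa
τ_max = K·τ₀ = 1.1935 × 459.63 = 548.59 MPa

549 MPa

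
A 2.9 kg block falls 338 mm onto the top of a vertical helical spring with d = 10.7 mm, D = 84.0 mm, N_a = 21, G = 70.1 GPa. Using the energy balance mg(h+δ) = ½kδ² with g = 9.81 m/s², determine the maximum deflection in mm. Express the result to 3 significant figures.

k = Gd⁴/(8D³N_a) = (70.1×10³)(10.7⁴)/(8·84.0³·21) = 9.228 N/mm
W = mg = 2.9 × 9.81 = 28.449 N
½kδ² − Wδ − Wh = 0 → δ = (W + √(W² + 2kWh))/k
δ = (28.449 + √(809.35 + 177468))/9.228 = (28.449 + 422.23)/9.228 = 48.838 mm

48.8 mm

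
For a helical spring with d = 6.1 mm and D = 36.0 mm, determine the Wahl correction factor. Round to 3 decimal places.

C = D/d = 36.0/6.1 = 5.9016
K_W = (4C−1)/(4C−4) + 0.615/C = 22.607/19.607 + 0.1042 = 1.2572

1.257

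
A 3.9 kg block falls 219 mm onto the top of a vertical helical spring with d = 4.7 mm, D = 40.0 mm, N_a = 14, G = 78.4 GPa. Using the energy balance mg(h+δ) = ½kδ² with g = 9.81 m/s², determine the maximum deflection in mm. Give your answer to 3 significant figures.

63.7 mm

k = Gd⁴/(8D³N_a) = (78.4×10³)(4.7⁴)/(8·40.0³·14) = 5.3372 N/mm
W = mg = 3.9 × 9.81 = 38.259 N
½kδ² − Wδ − Wh = 0 → δ = (W + √(W² + 2kWh))/k
δ = (38.259 + √(1463.8 + 89437))/5.3372 = (38.259 + 301.5)/5.3372 = 63.659 mm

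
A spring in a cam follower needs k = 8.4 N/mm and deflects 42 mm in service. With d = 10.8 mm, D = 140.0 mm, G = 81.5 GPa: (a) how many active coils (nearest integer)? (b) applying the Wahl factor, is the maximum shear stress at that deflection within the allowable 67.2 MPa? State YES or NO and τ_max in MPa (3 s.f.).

N_a = Gd⁴/(8D³k) = (81.5×10³)(10.8⁴)/(8·140.0³·8.4) = 6.013 → N_a = 6
Actual rate k = Gd⁴/(8D³·6) = 8.4184 N/mm
Working load F = kδ = 8.4184·42 = 353.57 N
C = 140.0/10.8 = 12.9630; K_W = (4C−1)/(4C−4)+0.615/C = 1.1101
τ_max = K_W·8FD/(πd³) = 1.1101·100.06 = 111.08 MPa
τ_max > 67.2 MPa → exceeds allowable

(a) 6 coils; (b) NO, τ_max = 111 MPa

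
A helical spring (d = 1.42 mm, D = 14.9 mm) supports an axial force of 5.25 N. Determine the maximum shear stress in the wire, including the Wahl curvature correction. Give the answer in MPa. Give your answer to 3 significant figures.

Spring index C = D/d = 14.9/1.42 = 10.4930
K_W = (4C−1)/(4C−4) + 0.615/C = 40.972/37.972 + 0.0586 = 1.1376
τ₀ = 8FD/(πd³) = 8·5.25·14.9/(π·1.42³) = 625.8/8.9953 = 69.57 MPa
τ_max = K·τ₀ = 1.1376 × 69.57 = 79.144 MPa

79.1 MPa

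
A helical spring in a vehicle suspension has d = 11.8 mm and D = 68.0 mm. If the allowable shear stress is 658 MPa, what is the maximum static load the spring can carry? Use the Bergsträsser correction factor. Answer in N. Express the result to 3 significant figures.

C = D/d = 68.0/11.8 = 5.7627
K_B = (4C+2)/(4C−3) = 25.051/20.051 = 1.2494
τ_max = K·8FD/(πd³) → F_max = τ_allow·πd³/(8DK)
F_max = 658·π·11.8³/(8·68.0·1.2494) = 3.3964e+06/679.66 = 4997.3 N

5000 N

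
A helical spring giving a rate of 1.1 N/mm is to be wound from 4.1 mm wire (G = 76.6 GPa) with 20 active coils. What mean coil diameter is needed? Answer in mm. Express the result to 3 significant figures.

D = (Gd⁴/(8N_a·k))^(1/3) = (76.6×10³·4.1⁴/(8·20·1.1))^(1/3)
  = (122985)^(1/3) = 49.7299 mm

49.7 mm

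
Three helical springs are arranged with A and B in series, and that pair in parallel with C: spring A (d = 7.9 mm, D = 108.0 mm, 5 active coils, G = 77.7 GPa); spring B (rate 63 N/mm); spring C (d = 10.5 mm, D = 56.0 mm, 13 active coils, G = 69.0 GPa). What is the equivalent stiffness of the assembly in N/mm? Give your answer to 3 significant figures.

51.4 N/mm

k_A = Gd⁴/(8D³N_a) = (77.7×10³)(7.9⁴)/(8·108.0³·5) = 6.0062 N/mm
k_C = Gd⁴/(8D³N_a) = (69.0×10³)(10.5⁴)/(8·56.0³·13) = 45.921 N/mm
Springs A,B series: k_AB = 1/(1/6.0062+1/63) = 5.4834 N/mm; parallel with C: k_eq = 5.4834+45.921 = 51.404 N/mm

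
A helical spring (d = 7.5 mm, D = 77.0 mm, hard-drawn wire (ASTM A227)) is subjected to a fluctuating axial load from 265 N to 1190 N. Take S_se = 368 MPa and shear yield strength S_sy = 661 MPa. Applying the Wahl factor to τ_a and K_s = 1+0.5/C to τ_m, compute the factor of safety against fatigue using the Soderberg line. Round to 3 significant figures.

C = D/d = 77.0/7.5 = 10.2667; K_W = (4C−1)/(4C−4)+0.615/C = 1.1408; K_s = 1+0.5/C = 1.0487
F_a = (F_max−F_min)/2 = 462.5 N; F_m = (F_max+F_min)/2 = 727.5 N
τ_a = K_W·8F_aD/(πd³) = 1.1408 × 214.96 = 245.24 MPa
τ_m = K_s·8F_mD/(πd³) = 1.0487 × 338.13 = 354.59 MPa
Soderberg: 1/n_f = τ_a/S_se + τ_m/S_sy = 245.24/368 + 354.59/661 = 0.66640 + 0.53645 = 1.2029
n_f = 1/1.2029 = 0.8314

0.831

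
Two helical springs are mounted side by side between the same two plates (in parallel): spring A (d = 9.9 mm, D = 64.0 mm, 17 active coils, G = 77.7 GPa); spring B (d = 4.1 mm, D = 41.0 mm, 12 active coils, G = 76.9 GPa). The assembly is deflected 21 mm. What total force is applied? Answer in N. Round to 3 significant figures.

509 N

k_A = Gd⁴/(8D³N_a) = (77.7×10³)(9.9⁴)/(8·64.0³·17) = 20.935 N/mm
k_B = Gd⁴/(8D³N_a) = (76.9×10³)(4.1⁴)/(8·41.0³·12) = 3.2843 N/mm
Parallel: k_eq = 20.935 + 3.2843 = 24.22 N/mm
F = k_eq·δ = 24.22·21 = 508.61 N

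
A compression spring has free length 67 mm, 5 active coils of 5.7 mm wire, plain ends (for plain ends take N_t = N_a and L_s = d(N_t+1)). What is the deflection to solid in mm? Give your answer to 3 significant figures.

32.8 mm

N_t = 5; L_s = 5.7·6 = 34.2 mm
δ_solid = L₀ − L_s = 67 − 34.2 = 32.8 mm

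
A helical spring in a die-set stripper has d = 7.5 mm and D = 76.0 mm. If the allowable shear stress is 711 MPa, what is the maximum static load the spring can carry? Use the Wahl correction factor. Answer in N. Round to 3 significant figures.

1360 N

C = D/d = 76.0/7.5 = 10.1333
K_W = (4C−1)/(4C−4) + 0.615/C = 39.533/36.533 + 0.0607 = 1.1428
τ_max = K·8FD/(πd³) → F_max = τ_allow·πd³/(8DK)
F_max = 711·π·7.5³/(8·76.0·1.1428) = 9.4233e+05/694.83 = 1356.2 N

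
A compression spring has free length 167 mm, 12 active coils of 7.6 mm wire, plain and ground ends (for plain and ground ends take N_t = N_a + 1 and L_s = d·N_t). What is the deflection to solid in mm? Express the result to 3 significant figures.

N_t = 13; L_s = 7.6·13 = 98.8 mm
δ_solid = L₀ − L_s = 167 − 98.8 = 68.2 mm

68.2 mm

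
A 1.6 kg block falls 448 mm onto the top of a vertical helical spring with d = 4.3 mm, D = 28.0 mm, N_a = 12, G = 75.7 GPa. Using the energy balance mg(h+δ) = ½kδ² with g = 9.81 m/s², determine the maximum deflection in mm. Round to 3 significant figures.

35.1 mm

k = Gd⁴/(8D³N_a) = (75.7×10³)(4.3⁴)/(8·28.0³·12) = 12.281 N/mm
W = mg = 1.6 × 9.81 = 15.696 N
½kδ² − Wδ − Wh = 0 → δ = (W + √(W² + 2kWh))/k
δ = (15.696 + √(246.36 + 172712))/12.281 = (15.696 + 415.88)/12.281 = 35.143 mm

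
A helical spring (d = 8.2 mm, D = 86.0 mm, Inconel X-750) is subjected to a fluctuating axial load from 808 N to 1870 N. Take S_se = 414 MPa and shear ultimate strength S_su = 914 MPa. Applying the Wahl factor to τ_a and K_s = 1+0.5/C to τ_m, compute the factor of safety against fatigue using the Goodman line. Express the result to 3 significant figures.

0.841

C = D/d = 86.0/8.2 = 10.4878; K_W = (4C−1)/(4C−4)+0.615/C = 1.1377; K_s = 1+0.5/C = 1.0477
F_a = (F_max−F_min)/2 = 531 N; F_m = (F_max+F_min)/2 = 1339 N
τ_a = K_W·8F_aD/(πd³) = 1.1377 × 210.91 = 239.95 MPa
τ_m = K_s·8F_mD/(πd³) = 1.0477 × 531.84 = 557.19 MPa
Goodman: 1/n_f = τ_a/S_se + τ_m/S_su = 239.95/414 + 557.19/914 = 0.57958 + 0.60962 = 1.1892
n_f = 1/1.1892 = 0.8409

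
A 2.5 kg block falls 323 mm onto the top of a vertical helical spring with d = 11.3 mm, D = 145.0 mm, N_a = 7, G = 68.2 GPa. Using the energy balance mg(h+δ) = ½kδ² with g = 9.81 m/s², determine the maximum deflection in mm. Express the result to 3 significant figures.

53.2 mm

k = Gd⁴/(8D³N_a) = (68.2×10³)(11.3⁴)/(8·145.0³·7) = 6.5134 N/mm
W = mg = 2.5 × 9.81 = 24.525 N
½kδ² − Wδ − Wh = 0 → δ = (W + √(W² + 2kWh))/k
δ = (24.525 + √(601.48 + 103192))/6.5134 = (24.525 + 322.17)/6.5134 = 53.228 mm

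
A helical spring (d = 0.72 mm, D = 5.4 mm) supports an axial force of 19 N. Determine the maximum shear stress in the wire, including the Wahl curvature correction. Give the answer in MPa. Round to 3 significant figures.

Spring index C = D/d = 5.4/0.72 = 7.5000
K_W = (4C−1)/(4C−4) + 0.615/C = 29.000/26.000 + 0.0820 = 1.1974
τ₀ = 8FD/(πd³) = 8·19·5.4/(π·0.72³) = 820.8/1.1726 = 699.99 MPa
τ_max = K·τ₀ = 1.1974 × 699.99 = 838.15 MPa

838 MPa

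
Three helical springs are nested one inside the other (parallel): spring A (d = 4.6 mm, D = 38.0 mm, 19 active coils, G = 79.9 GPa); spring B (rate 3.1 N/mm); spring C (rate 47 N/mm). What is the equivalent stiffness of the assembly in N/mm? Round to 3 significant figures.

54.4 N/mm

k_A = Gd⁴/(8D³N_a) = (79.9×10³)(4.6⁴)/(8·38.0³·19) = 4.2893 N/mm
Parallel: k_eq = 4.2893 + 3.1 + 47 = 54.389 N/mm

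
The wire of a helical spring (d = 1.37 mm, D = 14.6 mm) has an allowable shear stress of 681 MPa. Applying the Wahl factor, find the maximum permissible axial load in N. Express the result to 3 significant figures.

41.5 N

C = D/d = 14.6/1.37 = 10.6569
K_W = (4C−1)/(4C−4) + 0.615/C = 41.628/38.628 + 0.0577 = 1.1354
τ_max = K·8FD/(πd³) → F_max = τ_allow·πd³/(8DK)
F_max = 681·π·1.37³/(8·14.6·1.1354) = 5501.2/132.61 = 41.484 N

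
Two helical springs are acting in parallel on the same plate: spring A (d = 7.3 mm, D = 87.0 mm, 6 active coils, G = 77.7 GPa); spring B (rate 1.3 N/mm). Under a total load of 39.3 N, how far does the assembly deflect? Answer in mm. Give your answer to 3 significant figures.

k_A = Gd⁴/(8D³N_a) = (77.7×10³)(7.3⁴)/(8·87.0³·6) = 6.9809 N/mm
Parallel: k_eq = 6.9809 + 1.3 = 8.2809 N/mm
δ = F/k_eq = 39.3/8.2809 = 4.7458 mm

4.75 mm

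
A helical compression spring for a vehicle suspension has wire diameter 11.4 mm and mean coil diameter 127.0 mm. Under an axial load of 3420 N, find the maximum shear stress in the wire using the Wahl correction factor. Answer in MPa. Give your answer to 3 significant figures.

843 MPa

Spring index C = D/d = 127.0/11.4 = 11.1404
K_W = (4C−1)/(4C−4) + 0.615/C = 43.561/40.561 + 0.0552 = 1.1292
τ₀ = 8FD/(πd³) = 8·3420·127.0/(π·11.4³) = 3.47472e+06/4654.4 = 746.54 MPa
τ_max = K·τ₀ = 1.1292 × 746.54 = 842.97 MPa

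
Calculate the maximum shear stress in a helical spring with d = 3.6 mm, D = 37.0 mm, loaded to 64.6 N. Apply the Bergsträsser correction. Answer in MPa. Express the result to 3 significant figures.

Spring index C = D/d = 37.0/3.6 = 10.2778
K_B = (4C+2)/(4C−3) = 43.111/38.111 = 1.1312
τ₀ = 8FD/(πd³) = 8·64.6·37.0/(π·3.6³) = 19121.6/146.57 = 130.46 MPa
τ_max = K·τ₀ = 1.1312 × 130.46 = 147.57 MPa

148 MPa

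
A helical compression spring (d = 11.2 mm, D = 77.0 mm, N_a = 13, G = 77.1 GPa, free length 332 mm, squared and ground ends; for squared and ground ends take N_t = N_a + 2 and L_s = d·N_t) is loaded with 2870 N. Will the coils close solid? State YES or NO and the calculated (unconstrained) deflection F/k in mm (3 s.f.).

k = Gd⁴/(8D³N_a) = (77.1×10³)(11.2⁴)/(8·77.0³·13) = 25.552 N/mm
N_t = 15; L_s = 11.2·15 = 168 mm; δ_solid = L₀ − L_s = 332 − 168 = 164 mm
δ = F/k = 2870/25.552 = 112.32 mm
δ < δ_solid → spring does not go solid

NO, δ = 112 mm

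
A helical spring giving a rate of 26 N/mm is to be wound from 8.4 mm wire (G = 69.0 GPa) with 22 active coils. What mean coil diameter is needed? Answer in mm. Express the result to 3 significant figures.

42.2 mm

D = (Gd⁴/(8N_a·k))^(1/3) = (69.0×10³·8.4⁴/(8·22·26))^(1/3)
  = (75072.4)^(1/3) = 42.1852 mm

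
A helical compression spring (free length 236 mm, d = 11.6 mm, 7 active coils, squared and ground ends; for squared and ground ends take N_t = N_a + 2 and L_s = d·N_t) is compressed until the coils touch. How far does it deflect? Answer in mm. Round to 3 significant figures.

N_t = 9; L_s = 11.6·9 = 104.4 mm
δ_solid = L₀ − L_s = 236 − 104.4 = 131.6 mm

132 mm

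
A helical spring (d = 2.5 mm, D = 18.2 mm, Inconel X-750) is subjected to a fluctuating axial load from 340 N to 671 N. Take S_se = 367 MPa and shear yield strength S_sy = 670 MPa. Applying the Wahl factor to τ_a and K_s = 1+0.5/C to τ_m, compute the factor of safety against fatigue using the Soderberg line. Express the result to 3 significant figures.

C = D/d = 18.2/2.5 = 7.2800; K_W = (4C−1)/(4C−4)+0.615/C = 1.2039; K_s = 1+0.5/C = 1.0687
F_a = (F_max−F_min)/2 = 165.5 N; F_m = (F_max+F_min)/2 = 505.5 N
τ_a = K_W·8F_aD/(πd³) = 1.2039 × 490.9 = 590.99 MPa
τ_m = K_s·8F_mD/(πd³) = 1.0687 × 1499.4 = 1602.4 MPa
Soderberg: 1/n_f = τ_a/S_se + τ_m/S_sy = 590.99/367 + 1602.4/670 = 1.61033 + 2.39159 = 4.0019
n_f = 1/4.0019 = 0.2499

0.250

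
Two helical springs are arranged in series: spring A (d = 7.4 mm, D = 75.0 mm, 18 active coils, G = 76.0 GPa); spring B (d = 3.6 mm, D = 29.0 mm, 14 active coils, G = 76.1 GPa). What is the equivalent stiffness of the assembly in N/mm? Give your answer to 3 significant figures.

2.08 N/mm

k_A = Gd⁴/(8D³N_a) = (76.0×10³)(7.4⁴)/(8·75.0³·18) = 3.7514 N/mm
k_B = Gd⁴/(8D³N_a) = (76.1×10³)(3.6⁴)/(8·29.0³·14) = 4.6793 N/mm
Series: 1/k_eq = 1/3.7514 + 1/4.6793 = 0.48027; k_eq = 2.0821 N/mm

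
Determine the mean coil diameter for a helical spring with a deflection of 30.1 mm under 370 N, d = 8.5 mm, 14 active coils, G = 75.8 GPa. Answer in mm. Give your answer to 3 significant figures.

66.0 mm

Required rate k = F/δ = 370/30.1 = 12.292 N/mm
D = (Gd⁴/(8N_a·k))^(1/3) = (75.8×10³·8.5⁴/(8·14·12.292))^(1/3)
  = (287403)^(1/3) = 65.9929 mm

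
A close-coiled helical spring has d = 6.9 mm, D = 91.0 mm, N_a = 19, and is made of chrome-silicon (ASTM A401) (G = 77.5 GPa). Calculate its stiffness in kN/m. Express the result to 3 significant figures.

k = Gd⁴/(8D³N_a) = (77.5×10³ × 6.9⁴) / (8 × 91.0³ × 19)
  = 1.7567e+08 / 1.14543e+08 = 1.5337 N/mm

1.53 kN/m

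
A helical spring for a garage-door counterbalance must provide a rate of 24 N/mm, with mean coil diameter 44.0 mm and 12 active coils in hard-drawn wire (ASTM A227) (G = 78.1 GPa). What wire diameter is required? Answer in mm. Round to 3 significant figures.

7.08 mm

d = (8D³N_a·k / G)^(1/4) = (8·44.0³·12·24 / (78.1×10³))^0.25
  = (2513)^0.25 = 7.0802 mm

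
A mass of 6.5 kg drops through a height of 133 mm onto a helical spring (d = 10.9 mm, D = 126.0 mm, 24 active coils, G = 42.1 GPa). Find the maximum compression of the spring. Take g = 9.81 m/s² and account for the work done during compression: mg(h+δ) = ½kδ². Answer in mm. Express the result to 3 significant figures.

154 mm

k = Gd⁴/(8D³N_a) = (42.1×10³)(10.9⁴)/(8·126.0³·24) = 1.5473 N/mm
W = mg = 6.5 × 9.81 = 63.765 N
½kδ² − Wδ − Wh = 0 → δ = (W + √(W² + 2kWh))/k
δ = (63.765 + √(4066 + 26244.6))/1.5473 = (63.765 + 174.1)/1.5473 = 153.73 mm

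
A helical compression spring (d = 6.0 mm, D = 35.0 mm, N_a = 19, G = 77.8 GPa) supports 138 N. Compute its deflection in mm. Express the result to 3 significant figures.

8.92 mm

k = Gd⁴/(8D³N_a) = (77.8×10³)(6.0⁴)/(8·35.0³·19) = 15.472 N/mm
δ = F/k = 138 / 15.472 = 8.9195 mm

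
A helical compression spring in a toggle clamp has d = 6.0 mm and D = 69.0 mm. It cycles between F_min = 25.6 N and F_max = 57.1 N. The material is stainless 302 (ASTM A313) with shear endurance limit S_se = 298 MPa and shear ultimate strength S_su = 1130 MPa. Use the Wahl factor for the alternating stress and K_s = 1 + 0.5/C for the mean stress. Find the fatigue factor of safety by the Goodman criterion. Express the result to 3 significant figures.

C = D/d = 69.0/6.0 = 11.5000; K_W = (4C−1)/(4C−4)+0.615/C = 1.1249; K_s = 1+0.5/C = 1.0435
F_a = (F_max−F_min)/2 = 15.75 N; F_m = (F_max+F_min)/2 = 41.35 N
τ_a = K_W·8F_aD/(πd³) = 1.1249 × 12.812 = 14.412 MPa
τ_m = K_s·8F_mD/(πd³) = 1.0435 × 33.637 = 35.099 MPa
Goodman: 1/n_f = τ_a/S_se + τ_m/S_su = 14.412/298 + 35.099/1130 = 0.04836 + 0.03106 = 0.079424
n_f = 1/0.079424 = 12.59

12.6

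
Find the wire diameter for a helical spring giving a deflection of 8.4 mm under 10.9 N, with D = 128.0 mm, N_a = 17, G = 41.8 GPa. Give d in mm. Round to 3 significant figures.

Required rate k = F/δ = 10.9/8.4 = 1.2976 N/mm
d = (8D³N_a·k / G)^(1/4) = (8·128.0³·17·1.2976 / (41.8×10³))^0.25
  = (8854)^0.25 = 9.7003 mm

9.70 mm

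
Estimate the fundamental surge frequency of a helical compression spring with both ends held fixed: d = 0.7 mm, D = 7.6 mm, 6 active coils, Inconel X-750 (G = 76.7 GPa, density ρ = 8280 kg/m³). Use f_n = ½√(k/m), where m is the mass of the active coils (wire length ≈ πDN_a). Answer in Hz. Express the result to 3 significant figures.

k = Gd⁴/(8D³N_a) = (76.7×10³)(0.7⁴)/(8·7.6³·6) = 0.87399 N/mm = 873.99 N/m
Wire length L = πDN_a = π·7.6·6 = 143.26 mm
m = ρ·(πd²/4)·L = 8280 × 0.38485×10⁻⁶ m² × 0.14326 m = 0.00045649 kg
f_n = ½√(k/m) = 0.5·√(873.99/0.00045649) = 0.5·√(1.9146e+06) = 691.84 Hz

692 Hz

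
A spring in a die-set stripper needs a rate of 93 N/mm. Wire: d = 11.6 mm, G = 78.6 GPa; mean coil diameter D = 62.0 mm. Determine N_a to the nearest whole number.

8

N_a = Gd⁴/(8D³k) = (78.6×10³ × 11.6⁴)/(8 × 62.0³ × 93)
    = 1.42316e+09 / 1.77316e+08 = 8.026 → 8 coils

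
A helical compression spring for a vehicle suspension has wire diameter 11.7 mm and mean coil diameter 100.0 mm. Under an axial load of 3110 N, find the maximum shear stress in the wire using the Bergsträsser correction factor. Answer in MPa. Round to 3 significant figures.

Spring index C = D/d = 100.0/11.7 = 8.5470
K_B = (4C+2)/(4C−3) = 36.188/31.188 = 1.1603
τ₀ = 8FD/(πd³) = 8·3110·100.0/(π·11.7³) = 2.488e+06/5031.6 = 494.47 MPa
τ_max = K·τ₀ = 1.1603 × 494.47 = 573.75 MPa

574 MPa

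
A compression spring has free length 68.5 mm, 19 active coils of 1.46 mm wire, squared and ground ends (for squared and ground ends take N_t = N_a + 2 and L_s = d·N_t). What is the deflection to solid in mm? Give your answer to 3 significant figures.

N_t = 21; L_s = 1.46·21 = 30.66 mm
δ_solid = L₀ − L_s = 68.5 − 30.66 = 37.84 mm

37.8 mm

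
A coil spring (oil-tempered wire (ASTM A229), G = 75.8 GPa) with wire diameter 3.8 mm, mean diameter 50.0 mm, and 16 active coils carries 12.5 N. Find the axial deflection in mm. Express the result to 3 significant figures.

12.7 mm

k = Gd⁴/(8D³N_a) = (75.8×10³)(3.8⁴)/(8·50.0³·16) = 0.98783 N/mm
δ = F/k = 12.5 / 0.98783 = 12.654 mm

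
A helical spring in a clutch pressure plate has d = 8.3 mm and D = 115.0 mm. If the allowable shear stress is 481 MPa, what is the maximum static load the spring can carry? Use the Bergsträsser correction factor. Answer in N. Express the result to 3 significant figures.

857 N

C = D/d = 115.0/8.3 = 13.8554
K_B = (4C+2)/(4C−3) = 57.422/52.422 = 1.0954
τ_max = K·8FD/(πd³) → F_max = τ_allow·πd³/(8DK)
F_max = 481·π·8.3³/(8·115.0·1.0954) = 8.6403e+05/1007.7 = 857.39 N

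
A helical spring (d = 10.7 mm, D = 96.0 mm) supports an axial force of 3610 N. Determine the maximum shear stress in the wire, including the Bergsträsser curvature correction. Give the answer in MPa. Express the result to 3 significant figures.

Spring index C = D/d = 96.0/10.7 = 8.9720
K_B = (4C+2)/(4C−3) = 37.888/32.888 = 1.1520
τ₀ = 8FD/(πd³) = 8·3610·96.0/(π·10.7³) = 2.77248e+06/3848.6 = 720.39 MPa
τ_max = K·τ₀ = 1.1520 × 720.39 = 829.91 MPa

830 MPa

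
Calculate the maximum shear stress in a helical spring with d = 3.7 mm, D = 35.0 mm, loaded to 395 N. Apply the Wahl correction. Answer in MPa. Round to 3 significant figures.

802 MPa

Spring index C = D/d = 35.0/3.7 = 9.4595
K_W = (4C−1)/(4C−4) + 0.615/C = 36.838/33.838 + 0.0650 = 1.1537
τ₀ = 8FD/(πd³) = 8·395·35.0/(π·3.7³) = 110600/159.13 = 695.02 MPa
τ_max = K·τ₀ = 1.1537 × 695.02 = 801.83 MPa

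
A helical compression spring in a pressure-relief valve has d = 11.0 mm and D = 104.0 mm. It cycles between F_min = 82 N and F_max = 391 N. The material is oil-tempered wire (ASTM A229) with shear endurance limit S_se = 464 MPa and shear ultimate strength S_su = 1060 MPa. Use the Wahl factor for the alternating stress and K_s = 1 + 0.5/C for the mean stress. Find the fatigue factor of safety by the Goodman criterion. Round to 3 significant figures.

C = D/d = 104.0/11.0 = 9.4545; K_W = (4C−1)/(4C−4)+0.615/C = 1.1538; K_s = 1+0.5/C = 1.0529
F_a = (F_max−F_min)/2 = 154.5 N; F_m = (F_max+F_min)/2 = 236.5 N
τ_a = K_W·8F_aD/(πd³) = 1.1538 × 30.741 = 35.468 MPa
τ_m = K_s·8F_mD/(πd³) = 1.0529 × 47.057 = 49.546 MPa
Goodman: 1/n_f = τ_a/S_se + τ_m/S_su = 35.468/464 + 49.546/1060 = 0.07644 + 0.04674 = 0.12318
n_f = 1/0.12318 = 8.118

8.12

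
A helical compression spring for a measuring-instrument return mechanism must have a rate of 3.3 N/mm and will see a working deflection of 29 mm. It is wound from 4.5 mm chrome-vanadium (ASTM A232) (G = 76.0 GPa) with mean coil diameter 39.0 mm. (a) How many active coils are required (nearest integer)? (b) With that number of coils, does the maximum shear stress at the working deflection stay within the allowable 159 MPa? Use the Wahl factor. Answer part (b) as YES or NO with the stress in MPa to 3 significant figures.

(a) 20 coils; (b) YES, τ_max = 121 MPa

N_a = Gd⁴/(8D³k) = (76.0×10³)(4.5⁴)/(8·39.0³·3.3) = 19.9 → N_a = 20
Actual rate k = Gd⁴/(8D³·20) = 3.2836 N/mm
Working load F = kδ = 3.2836·29 = 95.224 N
C = 39.0/4.5 = 8.6667; K_W = (4C−1)/(4C−4)+0.615/C = 1.1688
τ_max = K_W·8FD/(πd³) = 1.1688·103.78 = 121.3 MPa
τ_max ≤ 159 MPa → acceptable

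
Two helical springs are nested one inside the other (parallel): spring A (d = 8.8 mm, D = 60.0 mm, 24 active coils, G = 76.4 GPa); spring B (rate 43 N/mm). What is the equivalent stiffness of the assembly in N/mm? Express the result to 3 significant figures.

k_A = Gd⁴/(8D³N_a) = (76.4×10³)(8.8⁴)/(8·60.0³·24) = 11.048 N/mm
Parallel: k_eq = 11.048 + 43 = 54.048 N/mm

54.0 N/mm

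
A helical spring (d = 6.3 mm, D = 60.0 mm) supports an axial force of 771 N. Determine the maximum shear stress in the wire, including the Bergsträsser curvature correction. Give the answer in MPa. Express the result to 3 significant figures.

Spring index C = D/d = 60.0/6.3 = 9.5238
K_B = (4C+2)/(4C−3) = 40.095/35.095 = 1.1425
τ₀ = 8FD/(πd³) = 8·771·60.0/(π·6.3³) = 370080/785.55 = 471.11 MPa
τ_max = K·τ₀ = 1.1425 × 471.11 = 538.23 MPa

538 MPa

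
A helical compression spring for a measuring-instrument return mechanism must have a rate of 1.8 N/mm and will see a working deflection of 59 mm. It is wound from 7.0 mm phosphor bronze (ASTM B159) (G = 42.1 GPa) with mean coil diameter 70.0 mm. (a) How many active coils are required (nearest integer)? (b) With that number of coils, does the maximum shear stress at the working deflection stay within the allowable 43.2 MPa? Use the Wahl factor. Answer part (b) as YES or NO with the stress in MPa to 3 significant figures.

N_a = Gd⁴/(8D³k) = (42.1×10³)(7.0⁴)/(8·70.0³·1.8) = 20.47 → N_a = 20
Actual rate k = Gd⁴/(8D³·20) = 1.8419 N/mm
Working load F = kδ = 1.8419·59 = 108.67 N
C = 70.0/7.0 = 10.0000; K_W = (4C−1)/(4C−4)+0.615/C = 1.1448
τ_max = K_W·8FD/(πd³) = 1.1448·56.475 = 64.654 MPa
τ_max > 43.2 MPa → exceeds allowable

(a) 20 coils; (b) NO, τ_max = 64.7 MPa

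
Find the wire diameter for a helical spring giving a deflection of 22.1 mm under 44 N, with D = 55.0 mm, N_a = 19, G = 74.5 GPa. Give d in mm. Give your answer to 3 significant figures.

5.10 mm

Required rate k = F/δ = 44/22.1 = 1.991 N/mm
d = (8D³N_a·k / G)^(1/4) = (8·55.0³·19·1.991 / (74.5×10³))^0.25
  = (675.83)^0.25 = 5.0987 mm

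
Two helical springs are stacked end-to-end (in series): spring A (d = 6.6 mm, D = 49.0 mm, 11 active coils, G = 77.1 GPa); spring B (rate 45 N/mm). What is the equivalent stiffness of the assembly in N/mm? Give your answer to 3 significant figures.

10.8 N/mm

k_A = Gd⁴/(8D³N_a) = (77.1×10³)(6.6⁴)/(8·49.0³·11) = 14.131 N/mm
Series: 1/k_eq = 1/14.131 + 1/45 = 0.092991; k_eq = 10.754 N/mm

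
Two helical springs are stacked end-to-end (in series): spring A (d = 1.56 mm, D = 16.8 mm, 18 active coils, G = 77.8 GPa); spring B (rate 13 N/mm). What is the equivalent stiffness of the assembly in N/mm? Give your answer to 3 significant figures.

k_A = Gd⁴/(8D³N_a) = (77.8×10³)(1.56⁴)/(8·16.8³·18) = 0.67482 N/mm
Series: 1/k_eq = 1/0.67482 + 1/13 = 1.5588; k_eq = 0.64152 N/mm

0.642 N/mm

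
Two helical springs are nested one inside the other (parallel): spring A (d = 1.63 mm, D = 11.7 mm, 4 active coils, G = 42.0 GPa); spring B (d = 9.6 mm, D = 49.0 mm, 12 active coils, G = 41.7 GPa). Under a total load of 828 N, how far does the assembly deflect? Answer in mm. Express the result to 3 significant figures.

22.3 mm

k_A = Gd⁴/(8D³N_a) = (42.0×10³)(1.63⁴)/(8·11.7³·4) = 5.7849 N/mm
k_B = Gd⁴/(8D³N_a) = (41.7×10³)(9.6⁴)/(8·49.0³·12) = 31.359 N/mm
Parallel: k_eq = 5.7849 + 31.359 = 37.144 N/mm
δ = F/k_eq = 828/37.144 = 22.292 mm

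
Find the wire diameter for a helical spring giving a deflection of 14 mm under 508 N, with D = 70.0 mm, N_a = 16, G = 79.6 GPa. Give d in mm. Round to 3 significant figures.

Required rate k = F/δ = 508/14 = 36.286 N/mm
d = (8D³N_a·k / G)^(1/4) = (8·70.0³·16·36.286 / (79.6×10³))^0.25
  = (20014)^0.25 = 11.8941 mm

11.9 mm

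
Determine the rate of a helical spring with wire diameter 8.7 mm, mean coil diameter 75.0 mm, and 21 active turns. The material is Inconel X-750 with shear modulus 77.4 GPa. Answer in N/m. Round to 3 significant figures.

6260 N/m

k = Gd⁴/(8D³N_a) = (77.4×10³ × 8.7⁴) / (8 × 75.0³ × 21)
  = 4.43423e+08 / 7.0875e+07 = 6.2564 N/mm = 6256.4 N/m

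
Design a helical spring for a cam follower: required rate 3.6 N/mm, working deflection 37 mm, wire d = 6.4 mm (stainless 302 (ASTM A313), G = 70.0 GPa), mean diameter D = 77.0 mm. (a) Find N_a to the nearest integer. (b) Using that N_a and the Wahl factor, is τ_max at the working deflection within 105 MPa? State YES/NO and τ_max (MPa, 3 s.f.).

N_a = Gd⁴/(8D³k) = (70.0×10³)(6.4⁴)/(8·77.0³·3.6) = 8.932 → N_a = 9
Actual rate k = Gd⁴/(8D³·9) = 3.5728 N/mm
Working load F = kδ = 3.5728·37 = 132.19 N
C = 77.0/6.4 = 12.0312; K_W = (4C−1)/(4C−4)+0.615/C = 1.1191
τ_max = K_W·8FD/(πd³) = 1.1191·98.879 = 110.66 MPa
τ_max > 105 MPa → exceeds allowable

(a) 9 coils; (b) NO, τ_max = 111 MPa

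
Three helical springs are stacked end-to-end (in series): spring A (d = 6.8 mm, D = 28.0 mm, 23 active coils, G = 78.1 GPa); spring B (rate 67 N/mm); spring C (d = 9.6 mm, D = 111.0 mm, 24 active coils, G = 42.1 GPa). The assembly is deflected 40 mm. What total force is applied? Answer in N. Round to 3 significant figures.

k_A = Gd⁴/(8D³N_a) = (78.1×10³)(6.8⁴)/(8·28.0³·23) = 41.342 N/mm
k_C = Gd⁴/(8D³N_a) = (42.1×10³)(9.6⁴)/(8·111.0³·24) = 1.3617 N/mm
Series: 1/k_eq = 1/41.342 + 1/67 + 1/1.3617 = 0.77346; k_eq = 1.2929 N/mm
F = k_eq·δ = 1.2929·40 = 51.715 N

51.7 N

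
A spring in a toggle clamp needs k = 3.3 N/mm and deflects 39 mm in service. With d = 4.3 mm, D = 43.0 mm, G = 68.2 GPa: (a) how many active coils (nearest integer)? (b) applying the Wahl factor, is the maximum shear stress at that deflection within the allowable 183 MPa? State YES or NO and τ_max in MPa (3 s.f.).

N_a = Gd⁴/(8D³k) = (68.2×10³)(4.3⁴)/(8·43.0³·3.3) = 11.11 → N_a = 11
Actual rate k = Gd⁴/(8D³·11) = 3.3325 N/mm
Working load F = kδ = 3.3325·39 = 129.97 N
C = 43.0/4.3 = 10.0000; K_W = (4C−1)/(4C−4)+0.615/C = 1.1448
τ_max = K_W·8FD/(πd³) = 1.1448·178.99 = 204.92 MPa
τ_max > 183 MPa → exceeds allowable

(a) 11 coils; (b) NO, τ_max = 205 MPa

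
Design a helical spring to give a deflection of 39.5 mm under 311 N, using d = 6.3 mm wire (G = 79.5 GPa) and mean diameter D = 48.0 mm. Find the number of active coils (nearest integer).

18

Required rate k = F/δ = 311/39.5 = 7.8734 N/mm
N_a = Gd⁴/(8D³k) = (79.5×10³ × 6.3⁴)/(8 × 48.0³ × 7.8734)
    = 1.25236e+08 / 6.9659e+06 = 17.98 → 18 coils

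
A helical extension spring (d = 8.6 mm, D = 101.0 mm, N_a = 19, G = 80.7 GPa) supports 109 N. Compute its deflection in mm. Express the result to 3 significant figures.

38.7 mm

k = Gd⁴/(8D³N_a) = (80.7×10³)(8.6⁴)/(8·101.0³·19) = 2.8188 N/mm
δ = F/k = 109 / 2.8188 = 38.669 mm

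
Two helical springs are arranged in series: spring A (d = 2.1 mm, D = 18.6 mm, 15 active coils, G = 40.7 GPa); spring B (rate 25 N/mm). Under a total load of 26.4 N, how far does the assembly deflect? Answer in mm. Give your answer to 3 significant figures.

26.8 mm

k_A = Gd⁴/(8D³N_a) = (40.7×10³)(2.1⁴)/(8·18.6³·15) = 1.0251 N/mm
Series: 1/k_eq = 1/1.0251 + 1/25 = 1.0155; k_eq = 0.98469 N/mm
δ = F/k_eq = 26.4/0.98469 = 26.81 mm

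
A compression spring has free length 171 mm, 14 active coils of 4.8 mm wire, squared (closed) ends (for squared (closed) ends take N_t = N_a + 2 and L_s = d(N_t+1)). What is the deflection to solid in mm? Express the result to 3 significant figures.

89.4 mm

N_t = 16; L_s = 4.8·17 = 81.6 mm
δ_solid = L₀ − L_s = 171 − 81.6 = 89.4 mm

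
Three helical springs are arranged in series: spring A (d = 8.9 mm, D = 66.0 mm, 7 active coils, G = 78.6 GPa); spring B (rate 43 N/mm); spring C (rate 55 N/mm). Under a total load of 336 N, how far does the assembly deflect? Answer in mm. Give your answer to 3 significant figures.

24.9 mm

k_A = Gd⁴/(8D³N_a) = (78.6×10³)(8.9⁴)/(8·66.0³·7) = 30.631 N/mm
Series: 1/k_eq = 1/30.631 + 1/43 + 1/55 = 0.074084; k_eq = 13.498 N/mm
δ = F/k_eq = 336/13.498 = 24.892 mm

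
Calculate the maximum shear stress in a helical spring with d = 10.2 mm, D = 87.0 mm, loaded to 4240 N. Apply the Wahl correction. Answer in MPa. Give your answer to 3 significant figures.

Spring index C = D/d = 87.0/10.2 = 8.5294
K_W = (4C−1)/(4C−4) + 0.615/C = 33.118/30.118 + 0.0721 = 1.1717
τ₀ = 8FD/(πd³) = 8·4240·87.0/(π·10.2³) = 2.95104e+06/3333.9 = 885.17 MPa
τ_max = K·τ₀ = 1.1717 × 885.17 = 1037.2 MPa

1040 MPa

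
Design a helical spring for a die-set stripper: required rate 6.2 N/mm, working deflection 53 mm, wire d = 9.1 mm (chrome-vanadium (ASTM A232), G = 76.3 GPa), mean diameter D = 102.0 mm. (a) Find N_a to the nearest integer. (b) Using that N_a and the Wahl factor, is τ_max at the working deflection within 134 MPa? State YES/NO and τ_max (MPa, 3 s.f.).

N_a = Gd⁴/(8D³k) = (76.3×10³)(9.1⁴)/(8·102.0³·6.2) = 9.94 → N_a = 10
Actual rate k = Gd⁴/(8D³·10) = 6.1631 N/mm
Working load F = kδ = 6.1631·53 = 326.64 N
C = 102.0/9.1 = 11.2088; K_W = (4C−1)/(4C−4)+0.615/C = 1.1283
τ_max = K_W·8FD/(πd³) = 1.1283·112.59 = 127.04 MPa
τ_max ≤ 134 MPa → acceptable

(a) 10 coils; (b) YES, τ_max = 127 MPa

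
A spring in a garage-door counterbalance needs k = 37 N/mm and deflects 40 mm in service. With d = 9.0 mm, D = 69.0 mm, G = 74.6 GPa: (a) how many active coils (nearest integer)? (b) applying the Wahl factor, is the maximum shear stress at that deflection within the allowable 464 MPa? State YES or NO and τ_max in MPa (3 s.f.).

N_a = Gd⁴/(8D³k) = (74.6×10³)(9.0⁴)/(8·69.0³·37) = 5.033 → N_a = 5
Actual rate k = Gd⁴/(8D³·5) = 37.248 N/mm
Working load F = kδ = 37.248·40 = 1489.9 N
C = 69.0/9.0 = 7.6667; K_W = (4C−1)/(4C−4)+0.615/C = 1.1927
τ_max = K_W·8FD/(πd³) = 1.1927·359.11 = 428.31 MPa
τ_max ≤ 464 MPa → acceptable

(a) 5 coils; (b) YES, τ_max = 428 MPa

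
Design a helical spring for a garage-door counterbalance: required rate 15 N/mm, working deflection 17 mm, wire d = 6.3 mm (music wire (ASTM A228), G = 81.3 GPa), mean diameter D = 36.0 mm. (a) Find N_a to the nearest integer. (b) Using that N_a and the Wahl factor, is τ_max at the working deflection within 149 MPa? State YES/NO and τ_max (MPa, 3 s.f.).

N_a = Gd⁴/(8D³k) = (81.3×10³)(6.3⁴)/(8·36.0³·15) = 22.88 → N_a = 23
Actual rate k = Gd⁴/(8D³·23) = 14.919 N/mm
Working load F = kδ = 14.919·17 = 253.62 N
C = 36.0/6.3 = 5.7143; K_W = (4C−1)/(4C−4)+0.615/C = 1.2667
τ_max = K_W·8FD/(πd³) = 1.2667·92.982 = 117.78 MPa
τ_max ≤ 149 MPa → acceptable

(a) 23 coils; (b) YES, τ_max = 118 MPa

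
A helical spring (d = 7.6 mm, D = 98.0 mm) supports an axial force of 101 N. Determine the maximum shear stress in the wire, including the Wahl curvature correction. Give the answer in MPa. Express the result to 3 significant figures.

63.8 MPa

Spring index C = D/d = 98.0/7.6 = 12.8947
K_W = (4C−1)/(4C−4) + 0.615/C = 50.579/47.579 + 0.0477 = 1.1107
τ₀ = 8FD/(πd³) = 8·101·98.0/(π·7.6³) = 79184/1379.1 = 57.418 MPa
τ_max = K·τ₀ = 1.1107 × 57.418 = 63.777 MPa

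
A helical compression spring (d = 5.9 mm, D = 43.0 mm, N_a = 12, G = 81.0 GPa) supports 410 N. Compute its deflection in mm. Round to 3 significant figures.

31.9 mm

k = Gd⁴/(8D³N_a) = (81.0×10³)(5.9⁴)/(8·43.0³·12) = 12.859 N/mm
δ = F/k = 410 / 12.859 = 31.884 mm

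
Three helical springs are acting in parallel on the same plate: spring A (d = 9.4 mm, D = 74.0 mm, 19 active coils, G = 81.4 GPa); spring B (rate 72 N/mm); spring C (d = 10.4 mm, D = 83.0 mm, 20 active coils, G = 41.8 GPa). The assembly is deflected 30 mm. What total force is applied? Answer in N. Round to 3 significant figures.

k_A = Gd⁴/(8D³N_a) = (81.4×10³)(9.4⁴)/(8·74.0³·19) = 10.318 N/mm
k_C = Gd⁴/(8D³N_a) = (41.8×10³)(10.4⁴)/(8·83.0³·20) = 5.3451 N/mm
Parallel: k_eq = 10.318 + 72 + 5.3451 = 87.663 N/mm
F = k_eq·δ = 87.663·30 = 2629.9 N

2630 N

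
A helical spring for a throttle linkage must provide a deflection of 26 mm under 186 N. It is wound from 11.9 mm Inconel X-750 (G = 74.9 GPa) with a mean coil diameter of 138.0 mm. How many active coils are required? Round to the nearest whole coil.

10

Required rate k = F/δ = 186/26 = 7.1538 N/mm
N_a = Gd⁴/(8D³k) = (74.9×10³ × 11.9⁴)/(8 × 138.0³ × 7.1538)
    = 1.502e+09 / 1.50407e+08 = 9.986 → 10 coils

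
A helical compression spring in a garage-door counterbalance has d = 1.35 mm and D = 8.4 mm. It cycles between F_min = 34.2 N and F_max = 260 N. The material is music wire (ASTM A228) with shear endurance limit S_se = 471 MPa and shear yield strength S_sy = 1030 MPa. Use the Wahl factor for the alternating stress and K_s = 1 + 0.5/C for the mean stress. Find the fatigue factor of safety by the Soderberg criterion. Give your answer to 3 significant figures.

0.254

C = D/d = 8.4/1.35 = 6.2222; K_W = (4C−1)/(4C−4)+0.615/C = 1.2425; K_s = 1+0.5/C = 1.0804
F_a = (F_max−F_min)/2 = 112.9 N; F_m = (F_max+F_min)/2 = 147.1 N
τ_a = K_W·8F_aD/(πd³) = 1.2425 × 981.55 = 1219.5 MPa
τ_m = K_s·8F_mD/(πd³) = 1.0804 × 1278.9 = 1381.7 MPa
Soderberg: 1/n_f = τ_a/S_se + τ_m/S_sy = 1219.5/471 + 1381.7/1030 = 2.58924 + 1.34141 = 3.9306
n_f = 1/3.9306 = 0.2544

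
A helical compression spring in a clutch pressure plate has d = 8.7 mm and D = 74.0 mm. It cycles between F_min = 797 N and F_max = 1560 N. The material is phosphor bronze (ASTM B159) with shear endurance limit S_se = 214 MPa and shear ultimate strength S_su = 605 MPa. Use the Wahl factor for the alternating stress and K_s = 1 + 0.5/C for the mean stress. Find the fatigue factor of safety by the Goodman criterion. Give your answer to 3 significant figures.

C = D/d = 74.0/8.7 = 8.5057; K_W = (4C−1)/(4C−4)+0.615/C = 1.1722; K_s = 1+0.5/C = 1.0588
F_a = (F_max−F_min)/2 = 381.5 N; F_m = (F_max+F_min)/2 = 1178.5 N
τ_a = K_W·8F_aD/(πd³) = 1.1722 × 109.17 = 127.97 MPa
τ_m = K_s·8F_mD/(πd³) = 1.0588 × 337.24 = 357.07 MPa
Goodman: 1/n_f = τ_a/S_se + τ_m/S_su = 127.97/214 + 357.07/605 = 0.59801 + 0.59020 = 1.1882
n_f = 1/1.1882 = 0.8416

0.842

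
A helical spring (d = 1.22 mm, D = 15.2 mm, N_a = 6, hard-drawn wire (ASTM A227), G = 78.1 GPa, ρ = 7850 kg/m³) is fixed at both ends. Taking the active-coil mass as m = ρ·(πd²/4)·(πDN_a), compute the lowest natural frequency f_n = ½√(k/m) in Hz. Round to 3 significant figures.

k = Gd⁴/(8D³N_a) = (78.1×10³)(1.22⁴)/(8·15.2³·6) = 1.0264 N/mm = 1026.4 N/m
Wire length L = πDN_a = π·15.2·6 = 286.51 mm
m = ρ·(πd²/4)·L = 7850 × 1.169×10⁻⁶ m² × 0.28651 m = 0.0026292 kg
f_n = ½√(k/m) = 0.5·√(1026.4/0.0026292) = 0.5·√(3.9039e+05) = 312.4 Hz

312 Hz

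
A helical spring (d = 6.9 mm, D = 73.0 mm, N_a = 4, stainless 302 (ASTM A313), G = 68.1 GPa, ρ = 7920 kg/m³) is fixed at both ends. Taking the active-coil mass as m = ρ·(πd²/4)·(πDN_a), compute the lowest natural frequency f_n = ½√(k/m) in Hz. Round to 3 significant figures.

k = Gd⁴/(8D³N_a) = (68.1×10³)(6.9⁴)/(8·73.0³·4) = 12.4 N/mm = 12400 N/m
Wire length L = πDN_a = π·73.0·4 = 917.35 mm
m = ρ·(πd²/4)·L = 7920 × 37.393×10⁻⁶ m² × 0.91735 m = 0.27167 kg
f_n = ½√(k/m) = 0.5·√(12400/0.27167) = 0.5·√(45644) = 106.82 Hz

107 Hz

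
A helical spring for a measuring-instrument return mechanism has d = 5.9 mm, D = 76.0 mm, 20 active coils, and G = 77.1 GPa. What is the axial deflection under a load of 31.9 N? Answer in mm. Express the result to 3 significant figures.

24.0 mm

k = Gd⁴/(8D³N_a) = (77.1×10³)(5.9⁴)/(8·76.0³·20) = 1.3302 N/mm
δ = F/k = 31.9 / 1.3302 = 23.982 mm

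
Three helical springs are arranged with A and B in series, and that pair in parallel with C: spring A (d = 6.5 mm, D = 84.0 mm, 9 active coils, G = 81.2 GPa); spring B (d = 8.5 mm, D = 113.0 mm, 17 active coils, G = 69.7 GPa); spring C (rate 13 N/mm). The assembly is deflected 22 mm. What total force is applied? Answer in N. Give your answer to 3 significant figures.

k_A = Gd⁴/(8D³N_a) = (81.2×10³)(6.5⁴)/(8·84.0³·9) = 3.3966 N/mm
k_B = Gd⁴/(8D³N_a) = (69.7×10³)(8.5⁴)/(8·113.0³·17) = 1.8541 N/mm
Springs A,B series: k_AB = 1/(1/3.3966+1/1.8541) = 1.1994 N/mm; parallel with C: k_eq = 1.1994+13 = 14.199 N/mm
F = k_eq·δ = 14.199·22 = 312.39 N

312 N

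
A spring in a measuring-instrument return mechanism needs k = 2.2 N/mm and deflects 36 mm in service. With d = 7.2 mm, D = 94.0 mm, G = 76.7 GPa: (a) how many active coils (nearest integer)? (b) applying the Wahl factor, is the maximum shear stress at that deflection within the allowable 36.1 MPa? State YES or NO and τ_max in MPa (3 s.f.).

(a) 14 coils; (b) NO, τ_max = 56.7 MPa

N_a = Gd⁴/(8D³k) = (76.7×10³)(7.2⁴)/(8·94.0³·2.2) = 14.1 → N_a = 14
Actual rate k = Gd⁴/(8D³·14) = 2.2158 N/mm
Working load F = kδ = 2.2158·36 = 79.768 N
C = 94.0/7.2 = 13.0556; K_W = (4C−1)/(4C−4)+0.615/C = 1.1093
τ_max = K_W·8FD/(πd³) = 1.1093·51.156 = 56.748 MPa
τ_max > 36.1 MPa → exceeds allowable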